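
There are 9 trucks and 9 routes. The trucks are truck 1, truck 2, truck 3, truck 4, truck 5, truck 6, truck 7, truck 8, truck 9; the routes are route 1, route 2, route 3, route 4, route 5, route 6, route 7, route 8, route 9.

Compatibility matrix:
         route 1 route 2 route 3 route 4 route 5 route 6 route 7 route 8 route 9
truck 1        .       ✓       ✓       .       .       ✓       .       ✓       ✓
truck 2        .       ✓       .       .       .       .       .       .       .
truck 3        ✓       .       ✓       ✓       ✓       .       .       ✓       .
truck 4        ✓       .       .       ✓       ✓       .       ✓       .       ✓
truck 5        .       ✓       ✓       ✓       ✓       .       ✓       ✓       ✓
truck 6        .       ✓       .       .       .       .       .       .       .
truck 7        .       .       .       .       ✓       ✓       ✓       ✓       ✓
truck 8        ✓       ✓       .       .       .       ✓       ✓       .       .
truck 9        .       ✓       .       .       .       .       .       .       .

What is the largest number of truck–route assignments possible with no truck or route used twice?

7

For example, pair truck 1–route 8, truck 2–route 2, truck 3–route 1, truck 4–route 4, truck 5–route 3, truck 7–route 9, truck 8–route 7.
The set {truck 2, truck 6, truck 9} has only 1 neighbour ({route 2}), so by Hall's theorem at most 7 of the 9 trucks can be matched.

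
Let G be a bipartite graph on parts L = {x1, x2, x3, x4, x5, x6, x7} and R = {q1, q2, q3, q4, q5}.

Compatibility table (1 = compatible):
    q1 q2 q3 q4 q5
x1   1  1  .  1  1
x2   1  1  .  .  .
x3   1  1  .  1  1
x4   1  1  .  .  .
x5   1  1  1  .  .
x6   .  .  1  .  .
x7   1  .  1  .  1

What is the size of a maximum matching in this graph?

5

For example, pair x1-q5, x2-q1, x3-q4, x4-q2, x5-q3.
The set {x1, x2, x3, x4, x5, x6, x7} has only 5 neighbours ({q1, q2, q3, q4, q5}), so by Hall's theorem at most 5 of the 7 left vertices can be matched.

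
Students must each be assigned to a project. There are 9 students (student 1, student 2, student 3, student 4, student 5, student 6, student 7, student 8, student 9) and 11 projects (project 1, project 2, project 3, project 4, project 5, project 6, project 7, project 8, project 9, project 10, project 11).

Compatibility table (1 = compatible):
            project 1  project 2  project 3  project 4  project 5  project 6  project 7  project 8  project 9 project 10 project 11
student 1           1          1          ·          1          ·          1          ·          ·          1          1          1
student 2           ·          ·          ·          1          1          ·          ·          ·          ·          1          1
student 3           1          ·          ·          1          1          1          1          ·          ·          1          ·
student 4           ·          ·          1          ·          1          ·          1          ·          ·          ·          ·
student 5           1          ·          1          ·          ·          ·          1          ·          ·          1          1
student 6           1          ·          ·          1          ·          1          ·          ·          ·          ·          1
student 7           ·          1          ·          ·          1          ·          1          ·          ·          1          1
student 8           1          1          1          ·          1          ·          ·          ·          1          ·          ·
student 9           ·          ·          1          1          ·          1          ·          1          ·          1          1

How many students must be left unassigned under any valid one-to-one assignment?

One maximum matching: student 1-project 10, student 2-project 4, student 3-project 6, student 4-project 5, student 5-project 7, student 6-project 1, student 7-project 2, student 8-project 9, student 9-project 3.
All 9 students are matched, so no larger matching exists.
That matches 9 of the 9, leaving 0 unmatched; no matching can do better.

0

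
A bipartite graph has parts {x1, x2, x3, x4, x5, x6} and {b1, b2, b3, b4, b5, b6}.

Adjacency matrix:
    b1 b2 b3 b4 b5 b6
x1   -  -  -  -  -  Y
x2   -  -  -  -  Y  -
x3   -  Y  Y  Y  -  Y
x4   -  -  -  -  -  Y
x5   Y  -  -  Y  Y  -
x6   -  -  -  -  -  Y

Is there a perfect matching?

No

The set {x1, x4, x6} has only 1 neighbour ({b6}), so by Hall's theorem at most 4 of the 6 left vertices can be matched.
Hence no matching covers every left vertex.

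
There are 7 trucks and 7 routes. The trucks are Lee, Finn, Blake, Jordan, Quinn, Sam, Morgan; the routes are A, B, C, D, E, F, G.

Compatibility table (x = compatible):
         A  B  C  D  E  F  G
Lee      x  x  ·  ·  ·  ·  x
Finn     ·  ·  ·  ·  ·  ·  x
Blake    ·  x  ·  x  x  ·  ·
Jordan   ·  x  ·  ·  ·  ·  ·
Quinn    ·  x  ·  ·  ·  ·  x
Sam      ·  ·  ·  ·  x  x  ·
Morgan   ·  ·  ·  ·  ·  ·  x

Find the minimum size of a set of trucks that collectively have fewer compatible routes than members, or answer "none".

Take S = {Finn, Morgan}. Its neighbourhood is {G}, so |N(S)| = 1 < |S| = 2.
No single vertex violates Hall's condition since each has at least one neighbour, so 2 is the minimum.

2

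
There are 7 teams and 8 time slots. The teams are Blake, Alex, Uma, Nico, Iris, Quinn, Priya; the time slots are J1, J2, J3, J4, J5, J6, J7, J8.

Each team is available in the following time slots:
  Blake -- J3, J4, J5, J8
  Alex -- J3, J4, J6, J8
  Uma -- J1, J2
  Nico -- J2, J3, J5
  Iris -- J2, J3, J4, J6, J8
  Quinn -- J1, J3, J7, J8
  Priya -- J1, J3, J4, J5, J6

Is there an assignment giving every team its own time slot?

One maximum matching: Blake-J8, Alex-J3, Uma-J1, Nico-J5, Iris-J2, Quinn-J7, Priya-J6.
Every team is matched, so this matching saturates all of them.

Yes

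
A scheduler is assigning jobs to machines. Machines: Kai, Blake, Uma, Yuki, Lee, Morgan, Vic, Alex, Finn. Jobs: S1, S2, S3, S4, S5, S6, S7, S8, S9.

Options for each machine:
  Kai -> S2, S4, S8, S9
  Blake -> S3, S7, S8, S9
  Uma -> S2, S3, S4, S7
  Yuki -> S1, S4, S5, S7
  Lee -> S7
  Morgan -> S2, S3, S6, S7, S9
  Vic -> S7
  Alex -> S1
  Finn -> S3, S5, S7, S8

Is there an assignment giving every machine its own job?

The set {Lee, Vic} has only 1 neighbour ({S7}), so by Hall's theorem at most 8 of the 9 machines can be matched.
Hence no matching covers every machine.

No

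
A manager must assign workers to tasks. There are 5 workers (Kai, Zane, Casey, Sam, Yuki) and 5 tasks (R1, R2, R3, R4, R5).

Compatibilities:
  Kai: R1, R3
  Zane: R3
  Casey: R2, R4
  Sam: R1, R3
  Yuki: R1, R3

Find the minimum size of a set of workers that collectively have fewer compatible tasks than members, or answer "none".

3

Take S = {Kai, Zane, Sam}. Its neighbourhood is {R1, R3}, so |N(S)| = 2 < |S| = 3.
Every subset of size less than 3 has at least as many neighbours as members, so 3 is the minimum.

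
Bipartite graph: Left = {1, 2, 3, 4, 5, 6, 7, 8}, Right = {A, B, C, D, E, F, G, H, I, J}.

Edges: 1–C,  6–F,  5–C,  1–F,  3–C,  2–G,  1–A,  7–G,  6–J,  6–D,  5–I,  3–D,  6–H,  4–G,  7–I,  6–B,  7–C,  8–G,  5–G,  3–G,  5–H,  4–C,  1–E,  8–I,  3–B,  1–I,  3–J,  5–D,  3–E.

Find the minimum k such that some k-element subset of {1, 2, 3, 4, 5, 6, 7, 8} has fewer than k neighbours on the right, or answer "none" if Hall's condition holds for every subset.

4

Take S = {2, 4, 7, 8}. Its neighbourhood is {C, G, I}, so |N(S)| = 3 < |S| = 4.
Every subset of size less than 4 has at least as many neighbours as members, so 4 is the minimum.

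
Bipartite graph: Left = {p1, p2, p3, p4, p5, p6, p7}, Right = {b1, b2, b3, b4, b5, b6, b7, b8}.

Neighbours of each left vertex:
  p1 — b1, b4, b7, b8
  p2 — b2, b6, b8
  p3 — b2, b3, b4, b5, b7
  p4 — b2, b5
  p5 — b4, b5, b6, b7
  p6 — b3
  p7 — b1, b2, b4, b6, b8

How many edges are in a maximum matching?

7

For example, pair p1-b8, p2-b6, p3-b7, p4-b2, p5-b5, p6-b3, p7-b1.
This saturates every left vertex, so 7 is the maximum.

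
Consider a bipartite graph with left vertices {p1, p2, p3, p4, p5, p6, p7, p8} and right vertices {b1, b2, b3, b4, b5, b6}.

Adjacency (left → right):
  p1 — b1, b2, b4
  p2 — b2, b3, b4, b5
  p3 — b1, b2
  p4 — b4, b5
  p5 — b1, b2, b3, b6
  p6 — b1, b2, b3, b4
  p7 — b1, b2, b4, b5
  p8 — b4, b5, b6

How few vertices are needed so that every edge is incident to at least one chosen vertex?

The 6 edges p1–b2, p2–b4, p3–b1, p4–b5, p5–b6, p6–b3 form a matching, so any vertex cover needs at least 6 vertices (one per matched edge).
Conversely {b1, b2, b3, b4, b5, b6} meets every edge and has exactly 6 vertices, so 6 is optimal.

6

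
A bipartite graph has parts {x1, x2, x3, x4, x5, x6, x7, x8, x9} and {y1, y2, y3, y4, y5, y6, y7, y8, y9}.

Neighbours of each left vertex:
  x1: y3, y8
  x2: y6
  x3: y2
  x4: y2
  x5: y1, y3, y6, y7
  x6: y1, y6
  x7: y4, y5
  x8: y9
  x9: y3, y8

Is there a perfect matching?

No

The set {x3, x4} has only 1 neighbour ({y2}), so by Hall's theorem at most 8 of the 9 left vertices can be matched.
Hence no matching covers every left vertex.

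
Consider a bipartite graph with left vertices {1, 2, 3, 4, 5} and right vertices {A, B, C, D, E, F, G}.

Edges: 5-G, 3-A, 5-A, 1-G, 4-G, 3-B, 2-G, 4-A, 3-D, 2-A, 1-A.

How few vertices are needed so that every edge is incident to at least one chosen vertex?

{3, A, G} is a vertex cover of size 3: every edge has an endpoint in this set.
No smaller cover exists because 1–A, 2–G, 3–B is a matching of size 3, and a cover must include an endpoint of each of these disjoint edges (König's theorem).

3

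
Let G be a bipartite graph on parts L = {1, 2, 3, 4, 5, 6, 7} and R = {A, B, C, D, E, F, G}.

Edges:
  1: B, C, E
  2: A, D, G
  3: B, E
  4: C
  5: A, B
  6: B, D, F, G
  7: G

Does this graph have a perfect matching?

Yes

For example, pair 1→E, 2→D, 3→B, 4→C, 5→A, 6→F, 7→G.
All 7 left vertices are covered.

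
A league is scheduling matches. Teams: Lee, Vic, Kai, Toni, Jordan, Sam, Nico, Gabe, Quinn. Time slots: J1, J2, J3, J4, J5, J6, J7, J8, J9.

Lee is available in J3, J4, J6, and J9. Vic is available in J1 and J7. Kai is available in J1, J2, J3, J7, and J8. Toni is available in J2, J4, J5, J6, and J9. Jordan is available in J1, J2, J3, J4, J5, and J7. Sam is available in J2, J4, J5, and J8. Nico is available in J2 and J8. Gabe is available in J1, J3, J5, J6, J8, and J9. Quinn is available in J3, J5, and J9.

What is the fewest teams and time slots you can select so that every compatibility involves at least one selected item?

{Lee, Vic, Kai, Toni, Jordan, Sam, Nico, Gabe, Quinn} is a vertex cover of size 9: every edge has an endpoint in this set.
No smaller cover exists because Lee–J4, Vic–J7, Kai–J2, Toni–J6, Jordan–J3, Sam–J5, Nico–J8, Gabe–J1, Quinn–J9 is a matching of size 9, and a cover must include an endpoint of each of these disjoint edges (König's theorem).

9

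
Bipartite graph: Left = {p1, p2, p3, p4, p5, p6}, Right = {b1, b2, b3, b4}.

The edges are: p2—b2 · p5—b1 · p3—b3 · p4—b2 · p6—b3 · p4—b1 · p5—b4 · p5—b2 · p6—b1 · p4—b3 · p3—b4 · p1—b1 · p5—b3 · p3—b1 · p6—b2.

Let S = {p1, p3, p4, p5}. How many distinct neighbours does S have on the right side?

4

The union of neighbours of {p1, p3, p4, p5} is {b1, b2, b3, b4}, which has 4 elements.
Since |N(S)| = 4 ≥ |S| = 4, Hall's condition holds for this subset.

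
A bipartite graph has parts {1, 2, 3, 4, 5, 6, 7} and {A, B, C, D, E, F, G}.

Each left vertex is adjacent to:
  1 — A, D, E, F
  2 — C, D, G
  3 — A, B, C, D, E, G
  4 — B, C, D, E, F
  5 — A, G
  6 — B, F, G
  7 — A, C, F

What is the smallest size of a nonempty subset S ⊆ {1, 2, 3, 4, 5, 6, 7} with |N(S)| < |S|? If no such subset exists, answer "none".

none

A matching saturating every left vertex exists, for instance 1→D, 2→C, 3→A, 4→E, 5→G, 6→B, 7→F.
By Hall's marriage theorem, this means |N(S)| ≥ |S| for every subset S, so no violating subset exists.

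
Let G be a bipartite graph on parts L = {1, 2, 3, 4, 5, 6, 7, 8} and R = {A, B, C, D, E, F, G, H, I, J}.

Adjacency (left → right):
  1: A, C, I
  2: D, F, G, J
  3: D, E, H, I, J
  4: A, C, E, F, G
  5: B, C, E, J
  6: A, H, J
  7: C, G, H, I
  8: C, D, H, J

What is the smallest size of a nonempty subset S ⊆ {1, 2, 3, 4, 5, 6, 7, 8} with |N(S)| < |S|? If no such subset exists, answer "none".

A matching saturating every left vertex exists, for instance 1→I, 2→D, 3→E, 4→G, 5→B, 6→H, 7→C, 8→J.
By Hall's marriage theorem, this means |N(S)| ≥ |S| for every subset S, so no violating subset exists.

none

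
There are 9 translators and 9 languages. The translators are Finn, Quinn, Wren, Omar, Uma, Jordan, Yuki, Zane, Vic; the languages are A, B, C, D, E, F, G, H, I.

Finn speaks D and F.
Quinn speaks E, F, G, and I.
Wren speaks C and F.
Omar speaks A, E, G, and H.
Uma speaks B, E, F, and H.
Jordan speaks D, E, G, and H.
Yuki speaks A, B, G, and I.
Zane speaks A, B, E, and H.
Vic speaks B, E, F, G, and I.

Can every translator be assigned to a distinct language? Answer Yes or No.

Yes

One maximum matching: Finn→F, Quinn→I, Wren→C, Omar→E, Uma→H, Jordan→D, Yuki→B, Zane→A, Vic→G.
Every translator is matched, so this is a perfect matching.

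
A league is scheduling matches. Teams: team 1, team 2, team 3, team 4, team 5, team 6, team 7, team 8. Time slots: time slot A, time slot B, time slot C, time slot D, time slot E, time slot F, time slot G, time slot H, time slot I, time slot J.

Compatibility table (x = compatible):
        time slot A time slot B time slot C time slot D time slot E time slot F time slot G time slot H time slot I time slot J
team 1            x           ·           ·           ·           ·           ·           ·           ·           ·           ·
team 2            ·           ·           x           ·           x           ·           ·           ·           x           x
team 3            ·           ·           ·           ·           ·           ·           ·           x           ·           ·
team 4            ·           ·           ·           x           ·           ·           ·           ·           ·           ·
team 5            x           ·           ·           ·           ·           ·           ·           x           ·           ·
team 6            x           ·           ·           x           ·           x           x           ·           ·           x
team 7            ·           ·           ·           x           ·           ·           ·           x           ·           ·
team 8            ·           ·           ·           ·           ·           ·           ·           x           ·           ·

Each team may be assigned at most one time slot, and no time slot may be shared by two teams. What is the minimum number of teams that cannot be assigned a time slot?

For example, pair team 1→time slot A, team 2→time slot I, team 3→time slot H, team 4→time slot D, team 6→time slot J.
The set {team 1, team 3, team 4, team 5, team 7, team 8} has only 3 neighbours ({time slot A, time slot D, time slot H}), so by Hall's theorem at most 5 of the 8 teams can be matched.
That matches 5 of the 8, leaving 3 unmatched; no matching can do better.

3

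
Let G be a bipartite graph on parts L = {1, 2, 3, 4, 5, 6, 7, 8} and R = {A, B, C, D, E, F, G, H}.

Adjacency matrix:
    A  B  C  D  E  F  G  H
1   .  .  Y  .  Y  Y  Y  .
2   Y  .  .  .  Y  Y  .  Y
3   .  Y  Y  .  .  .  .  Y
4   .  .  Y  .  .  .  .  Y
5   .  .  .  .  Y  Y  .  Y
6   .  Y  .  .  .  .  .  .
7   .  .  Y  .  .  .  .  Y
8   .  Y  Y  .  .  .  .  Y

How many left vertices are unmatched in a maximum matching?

2

One maximum matching: 1–G, 2–F, 3–C, 4–H, 5–E, 6–B.
The set {3, 4, 6, 7, 8} has only 3 neighbours ({B, C, H}), so by Hall's theorem at most 6 of the 8 left vertices can be matched.
That matches 6 of the 8, leaving 2 unmatched; no matching can do better.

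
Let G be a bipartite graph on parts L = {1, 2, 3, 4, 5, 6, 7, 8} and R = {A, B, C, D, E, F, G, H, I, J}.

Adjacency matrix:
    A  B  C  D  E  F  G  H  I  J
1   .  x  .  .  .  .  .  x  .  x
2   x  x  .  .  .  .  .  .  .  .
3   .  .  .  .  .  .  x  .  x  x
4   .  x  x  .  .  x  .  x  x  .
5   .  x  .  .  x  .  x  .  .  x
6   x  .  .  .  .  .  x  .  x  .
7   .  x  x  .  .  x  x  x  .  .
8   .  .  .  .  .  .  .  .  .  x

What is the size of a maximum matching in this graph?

One maximum matching: 1→B, 2→A, 3→G, 4→F, 5→E, 6→I, 7→H, 8→J.
This saturates every left vertex, so 8 is the maximum.

8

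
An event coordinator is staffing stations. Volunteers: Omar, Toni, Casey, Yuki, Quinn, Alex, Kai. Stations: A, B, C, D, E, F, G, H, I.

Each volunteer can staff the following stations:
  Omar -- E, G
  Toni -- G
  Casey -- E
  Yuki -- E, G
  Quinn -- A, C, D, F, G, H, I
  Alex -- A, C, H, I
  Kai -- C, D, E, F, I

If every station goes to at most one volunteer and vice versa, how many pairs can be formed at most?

For example, pair Omar-E, Toni-G, Quinn-A, Alex-I, Kai-F.
The set {Omar, Toni, Casey, Yuki} has only 2 neighbours ({E, G}), so by Hall's theorem at most 5 of the 7 volunteers can be matched.

5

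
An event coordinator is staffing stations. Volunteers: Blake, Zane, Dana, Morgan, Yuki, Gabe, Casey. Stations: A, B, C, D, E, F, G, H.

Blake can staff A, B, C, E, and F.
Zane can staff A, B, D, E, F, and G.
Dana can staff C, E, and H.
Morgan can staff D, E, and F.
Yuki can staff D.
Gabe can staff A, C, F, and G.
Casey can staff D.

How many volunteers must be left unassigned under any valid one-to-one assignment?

1

One maximum matching: Blake–A, Zane–G, Dana–C, Morgan–E, Yuki–D, Gabe–F.
The set {Yuki, Casey} has only 1 neighbour ({D}), so by Hall's theorem at most 6 of the 7 volunteers can be matched.
That matches 6 of the 7, leaving 1 unmatched; no matching can do better.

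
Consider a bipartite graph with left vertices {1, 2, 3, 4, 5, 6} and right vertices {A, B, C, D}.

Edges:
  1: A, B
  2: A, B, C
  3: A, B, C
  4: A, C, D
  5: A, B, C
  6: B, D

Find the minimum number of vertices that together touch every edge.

The 4 edges 1–A, 2–C, 3–B, 4–D form a matching, so any vertex cover needs at least 4 vertices (one per matched edge).
Conversely {A, B, C, D} meets every edge and has exactly 4 vertices, so 4 is optimal.

4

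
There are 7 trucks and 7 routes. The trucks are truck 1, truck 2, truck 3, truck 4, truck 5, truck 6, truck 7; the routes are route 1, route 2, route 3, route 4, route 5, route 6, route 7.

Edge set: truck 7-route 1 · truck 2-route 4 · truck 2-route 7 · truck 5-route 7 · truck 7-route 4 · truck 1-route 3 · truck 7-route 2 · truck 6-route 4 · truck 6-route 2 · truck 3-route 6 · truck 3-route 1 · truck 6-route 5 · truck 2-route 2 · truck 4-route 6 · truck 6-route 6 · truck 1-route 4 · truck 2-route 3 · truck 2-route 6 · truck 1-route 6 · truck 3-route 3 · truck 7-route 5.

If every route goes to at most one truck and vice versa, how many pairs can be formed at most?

7

One maximum matching: truck 1→route 3, truck 2→route 4, truck 3→route 1, truck 4→route 6, truck 5→route 7, truck 6→route 5, truck 7→route 2.
This saturates every truck, so 7 is the maximum.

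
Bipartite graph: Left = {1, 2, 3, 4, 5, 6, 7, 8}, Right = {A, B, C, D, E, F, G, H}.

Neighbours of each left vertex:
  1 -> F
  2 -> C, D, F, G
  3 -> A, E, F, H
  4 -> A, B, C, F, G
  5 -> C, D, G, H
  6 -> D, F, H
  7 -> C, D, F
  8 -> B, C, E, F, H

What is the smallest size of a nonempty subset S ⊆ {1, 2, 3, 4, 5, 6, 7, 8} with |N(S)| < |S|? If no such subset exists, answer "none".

none

A matching saturating every left vertex exists, for instance 1→F, 2→D, 3→A, 4→B, 5→G, 6→H, 7→C, 8→E.
By Hall's marriage theorem, this means |N(S)| ≥ |S| for every subset S, so no violating subset exists.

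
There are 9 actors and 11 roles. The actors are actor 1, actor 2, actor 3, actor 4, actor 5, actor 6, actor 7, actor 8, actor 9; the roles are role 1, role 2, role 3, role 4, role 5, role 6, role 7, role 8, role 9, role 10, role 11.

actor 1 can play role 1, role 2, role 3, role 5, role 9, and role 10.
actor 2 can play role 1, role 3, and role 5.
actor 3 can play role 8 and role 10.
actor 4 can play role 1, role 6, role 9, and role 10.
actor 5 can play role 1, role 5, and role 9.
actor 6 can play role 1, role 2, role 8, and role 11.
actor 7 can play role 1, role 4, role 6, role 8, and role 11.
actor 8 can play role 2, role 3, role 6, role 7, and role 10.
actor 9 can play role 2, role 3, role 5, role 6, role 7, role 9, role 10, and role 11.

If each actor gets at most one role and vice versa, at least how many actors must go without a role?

0

For example, pair actor 1–role 2, actor 2–role 5, actor 3–role 10, actor 4–role 9, actor 5–role 1, actor 6–role 11, actor 7–role 8, actor 8–role 3, actor 9–role 7.
This saturates every actor, so 9 is the maximum.
That matches 9 of the 9, leaving 0 unmatched; no matching can do better.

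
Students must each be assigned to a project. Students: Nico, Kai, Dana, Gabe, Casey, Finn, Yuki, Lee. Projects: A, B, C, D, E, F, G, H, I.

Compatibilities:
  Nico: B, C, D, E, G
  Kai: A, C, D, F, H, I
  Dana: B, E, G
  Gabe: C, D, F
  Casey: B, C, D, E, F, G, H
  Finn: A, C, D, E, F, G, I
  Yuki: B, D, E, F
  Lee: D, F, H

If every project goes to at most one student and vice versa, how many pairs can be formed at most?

One maximum matching: Nico-D, Kai-H, Dana-E, Gabe-C, Casey-G, Finn-A, Yuki-B, Lee-F.
This saturates every student, so 8 is the maximum.

8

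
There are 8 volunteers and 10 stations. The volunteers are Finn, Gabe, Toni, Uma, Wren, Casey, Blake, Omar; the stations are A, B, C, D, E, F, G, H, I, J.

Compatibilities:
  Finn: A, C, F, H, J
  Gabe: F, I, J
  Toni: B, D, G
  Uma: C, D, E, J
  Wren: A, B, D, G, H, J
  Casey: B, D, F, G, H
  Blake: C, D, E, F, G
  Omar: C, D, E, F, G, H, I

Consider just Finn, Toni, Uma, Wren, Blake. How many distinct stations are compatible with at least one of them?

The union of neighbours of {Finn, Toni, Uma, Wren, Blake} is {A, B, C, D, E, F, G, H, J}, which has 9 elements.
Since |N(S)| = 9 ≥ |S| = 5, Hall's condition holds for this subset.

9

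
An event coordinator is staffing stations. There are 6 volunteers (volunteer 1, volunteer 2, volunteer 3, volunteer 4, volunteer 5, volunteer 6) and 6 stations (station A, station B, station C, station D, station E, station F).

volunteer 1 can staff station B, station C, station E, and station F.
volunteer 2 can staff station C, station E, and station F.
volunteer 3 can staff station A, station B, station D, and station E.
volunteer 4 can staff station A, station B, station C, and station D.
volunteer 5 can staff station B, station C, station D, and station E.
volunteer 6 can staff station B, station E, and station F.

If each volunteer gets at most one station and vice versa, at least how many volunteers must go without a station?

A valid assignment of size 6: volunteer 1-station F, volunteer 2-station E, volunteer 3-station A, volunteer 4-station C, volunteer 5-station D, volunteer 6-station B.
This saturates every volunteer, so 6 is the maximum.
That matches 6 of the 6, leaving 0 unmatched; no matching can do better.

0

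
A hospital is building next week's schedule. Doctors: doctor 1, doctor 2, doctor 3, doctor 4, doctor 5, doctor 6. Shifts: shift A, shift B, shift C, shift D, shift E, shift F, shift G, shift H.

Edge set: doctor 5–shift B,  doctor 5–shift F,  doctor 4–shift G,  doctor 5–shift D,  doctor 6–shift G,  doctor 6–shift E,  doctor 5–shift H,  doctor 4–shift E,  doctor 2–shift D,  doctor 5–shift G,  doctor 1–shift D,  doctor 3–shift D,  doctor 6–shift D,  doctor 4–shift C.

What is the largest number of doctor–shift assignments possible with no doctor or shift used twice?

One maximum matching: doctor 1→shift D, doctor 4→shift E, doctor 5→shift F, doctor 6→shift G.
The set {doctor 1, doctor 2, doctor 3} has only 1 neighbour ({shift D}), so by Hall's theorem at most 4 of the 6 doctors can be matched.

4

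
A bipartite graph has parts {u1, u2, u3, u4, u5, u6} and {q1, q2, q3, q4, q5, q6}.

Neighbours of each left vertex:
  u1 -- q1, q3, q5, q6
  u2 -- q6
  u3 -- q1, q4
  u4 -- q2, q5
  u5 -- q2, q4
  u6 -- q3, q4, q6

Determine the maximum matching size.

6

One maximum matching: u1-q3, u2-q6, u3-q1, u4-q5, u5-q2, u6-q4.
This saturates every left vertex, so 6 is the maximum.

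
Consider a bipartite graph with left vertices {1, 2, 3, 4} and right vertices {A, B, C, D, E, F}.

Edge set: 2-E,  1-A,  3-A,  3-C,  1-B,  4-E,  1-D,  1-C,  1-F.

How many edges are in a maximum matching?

3

A valid assignment of size 3: 1→A, 2→E, 3→C.
The set {2, 4} has only 1 neighbour ({E}), so by Hall's theorem at most 3 of the 4 left vertices can be matched.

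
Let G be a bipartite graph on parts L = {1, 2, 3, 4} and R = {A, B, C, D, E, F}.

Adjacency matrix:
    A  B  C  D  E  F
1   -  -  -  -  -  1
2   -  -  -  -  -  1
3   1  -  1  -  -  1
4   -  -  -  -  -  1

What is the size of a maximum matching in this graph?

For example, pair 1-F, 3-C.
The set {1, 2, 4} has only 1 neighbour ({F}), so by Hall's theorem at most 2 of the 4 left vertices can be matched.

2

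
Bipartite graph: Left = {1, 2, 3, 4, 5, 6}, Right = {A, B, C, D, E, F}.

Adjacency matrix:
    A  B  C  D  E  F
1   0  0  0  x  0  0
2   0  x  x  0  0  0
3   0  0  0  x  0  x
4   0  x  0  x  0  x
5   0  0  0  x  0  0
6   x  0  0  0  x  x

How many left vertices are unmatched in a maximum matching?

One maximum matching: 1-D, 2-C, 3-F, 4-B, 6-E.
The set {1, 5} has only 1 neighbour ({D}), so by Hall's theorem at most 5 of the 6 left vertices can be matched.
That matches 5 of the 6, leaving 1 unmatched; no matching can do better.

1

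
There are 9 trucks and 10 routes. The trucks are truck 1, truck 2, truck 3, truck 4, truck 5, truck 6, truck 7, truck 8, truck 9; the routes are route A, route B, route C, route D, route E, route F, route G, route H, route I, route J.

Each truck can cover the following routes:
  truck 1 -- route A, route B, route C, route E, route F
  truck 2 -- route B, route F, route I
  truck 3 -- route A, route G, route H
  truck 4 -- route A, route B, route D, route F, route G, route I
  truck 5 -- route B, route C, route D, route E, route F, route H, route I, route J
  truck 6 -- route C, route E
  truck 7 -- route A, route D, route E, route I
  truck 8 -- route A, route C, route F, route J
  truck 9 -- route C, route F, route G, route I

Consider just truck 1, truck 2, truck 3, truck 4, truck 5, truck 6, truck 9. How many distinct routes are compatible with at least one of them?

The union of neighbours of {truck 1, truck 2, truck 3, truck 4, truck 5, truck 6, truck 9} is {route A, route B, route C, route D, route E, route F, route G, route H, route I, route J}, which has 10 elements.
Since |N(S)| = 10 ≥ |S| = 7, Hall's condition holds for this subset.

10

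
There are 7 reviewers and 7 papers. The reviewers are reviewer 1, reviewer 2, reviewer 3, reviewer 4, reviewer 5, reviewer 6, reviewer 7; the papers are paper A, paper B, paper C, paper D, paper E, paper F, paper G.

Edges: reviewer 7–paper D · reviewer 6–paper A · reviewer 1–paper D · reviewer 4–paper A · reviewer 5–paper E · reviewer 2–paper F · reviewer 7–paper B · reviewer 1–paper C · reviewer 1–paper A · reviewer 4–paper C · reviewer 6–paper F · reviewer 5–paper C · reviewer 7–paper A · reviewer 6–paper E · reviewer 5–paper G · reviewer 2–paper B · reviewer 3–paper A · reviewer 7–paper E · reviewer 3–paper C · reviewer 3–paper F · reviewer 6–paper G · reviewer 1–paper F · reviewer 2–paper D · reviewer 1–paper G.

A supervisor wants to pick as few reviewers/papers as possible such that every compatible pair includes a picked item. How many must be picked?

A maximum matching has 7 edges (e.g. reviewer 1–paper G, reviewer 2–paper B, reviewer 3–paper F, reviewer 4–paper A, reviewer 5–paper C, reviewer 6–paper E, reviewer 7–paper D).
By König's theorem the minimum vertex cover has the same size. One such cover is {reviewer 1, reviewer 2, reviewer 3, reviewer 4, reviewer 5, reviewer 6, reviewer 7}.

7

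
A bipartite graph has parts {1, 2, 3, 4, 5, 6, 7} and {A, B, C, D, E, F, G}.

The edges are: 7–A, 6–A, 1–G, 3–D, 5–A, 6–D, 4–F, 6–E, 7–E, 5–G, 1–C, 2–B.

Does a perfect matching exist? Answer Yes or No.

One maximum matching: 1–C, 2–B, 3–D, 4–F, 5–G, 6–A, 7–E.
Every left vertex is matched, so this is a perfect matching.

Yes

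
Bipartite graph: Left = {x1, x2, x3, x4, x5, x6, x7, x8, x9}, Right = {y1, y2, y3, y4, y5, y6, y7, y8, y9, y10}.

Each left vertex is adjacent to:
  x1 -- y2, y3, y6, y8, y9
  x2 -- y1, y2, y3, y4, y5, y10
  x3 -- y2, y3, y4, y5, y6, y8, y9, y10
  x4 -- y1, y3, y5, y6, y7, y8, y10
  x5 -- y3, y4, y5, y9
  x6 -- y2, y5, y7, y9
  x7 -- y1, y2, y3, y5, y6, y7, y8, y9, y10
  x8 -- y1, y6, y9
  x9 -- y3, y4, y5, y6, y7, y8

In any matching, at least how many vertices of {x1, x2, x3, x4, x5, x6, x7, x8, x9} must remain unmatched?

For example, pair x1-y9, x2-y4, x3-y10, x4-y6, x5-y5, x6-y2, x7-y3, x8-y1, x9-y7.
This saturates every left vertex, so 9 is the maximum.
That matches 9 of the 9, leaving 0 unmatched; no matching can do better.

0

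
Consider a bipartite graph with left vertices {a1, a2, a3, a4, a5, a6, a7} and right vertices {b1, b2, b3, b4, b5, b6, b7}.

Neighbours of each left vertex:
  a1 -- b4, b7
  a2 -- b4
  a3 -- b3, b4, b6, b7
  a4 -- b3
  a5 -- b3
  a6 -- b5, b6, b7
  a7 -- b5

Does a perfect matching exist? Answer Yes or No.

The set {a1, a2, a3, a4, a5, a6, a7} has only 5 neighbours ({b3, b4, b5, b6, b7}), so by Hall's theorem at most 5 of the 7 left vertices can be matched.
Hence no matching covers every left vertex.

No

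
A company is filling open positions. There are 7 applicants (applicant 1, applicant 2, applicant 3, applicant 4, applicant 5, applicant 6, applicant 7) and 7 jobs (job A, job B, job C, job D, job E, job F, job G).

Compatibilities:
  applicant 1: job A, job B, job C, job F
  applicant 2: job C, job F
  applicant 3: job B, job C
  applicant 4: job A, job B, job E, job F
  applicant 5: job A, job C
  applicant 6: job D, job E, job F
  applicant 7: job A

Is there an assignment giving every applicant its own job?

The set {applicant 1, applicant 2, applicant 3, applicant 5, applicant 7} has only 4 neighbours ({job A, job B, job C, job F}), so by Hall's theorem at most 6 of the 7 applicants can be matched.
Hence no matching covers every applicant.

No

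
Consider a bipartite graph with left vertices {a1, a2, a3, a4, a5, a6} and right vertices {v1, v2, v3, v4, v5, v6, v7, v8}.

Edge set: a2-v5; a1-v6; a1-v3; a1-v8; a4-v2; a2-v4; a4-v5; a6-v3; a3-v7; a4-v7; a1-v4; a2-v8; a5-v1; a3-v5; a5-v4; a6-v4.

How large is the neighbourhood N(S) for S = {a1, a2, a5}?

The union of neighbours of {a1, a2, a5} is {v1, v3, v4, v5, v6, v8}, which has 6 elements.
Since |N(S)| = 6 ≥ |S| = 3, Hall's condition holds for this subset.

6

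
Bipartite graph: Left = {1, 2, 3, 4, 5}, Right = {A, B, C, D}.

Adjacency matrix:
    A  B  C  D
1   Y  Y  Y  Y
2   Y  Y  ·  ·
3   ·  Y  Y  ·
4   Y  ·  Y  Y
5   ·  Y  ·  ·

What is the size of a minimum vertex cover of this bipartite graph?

4

The 4 edges 1–D, 2–A, 3–B, 4–C form a matching, so any vertex cover needs at least 4 vertices (one per matched edge).
Conversely {A, B, C, D} meets every edge and has exactly 4 vertices, so 4 is optimal.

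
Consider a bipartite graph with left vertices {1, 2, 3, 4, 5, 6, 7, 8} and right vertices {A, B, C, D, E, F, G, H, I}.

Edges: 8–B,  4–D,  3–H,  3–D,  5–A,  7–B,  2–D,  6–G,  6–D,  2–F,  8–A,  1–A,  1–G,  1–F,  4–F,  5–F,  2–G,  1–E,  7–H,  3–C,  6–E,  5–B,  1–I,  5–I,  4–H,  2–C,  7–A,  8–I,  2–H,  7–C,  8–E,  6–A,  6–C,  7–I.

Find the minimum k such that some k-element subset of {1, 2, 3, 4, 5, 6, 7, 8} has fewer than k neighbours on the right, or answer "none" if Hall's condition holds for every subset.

none

A matching saturating every left vertex exists, for instance 1→G, 2→H, 3→C, 4→F, 5→B, 6→E, 7→A, 8→I.
By Hall's marriage theorem, this means |N(S)| ≥ |S| for every subset S, so no violating subset exists.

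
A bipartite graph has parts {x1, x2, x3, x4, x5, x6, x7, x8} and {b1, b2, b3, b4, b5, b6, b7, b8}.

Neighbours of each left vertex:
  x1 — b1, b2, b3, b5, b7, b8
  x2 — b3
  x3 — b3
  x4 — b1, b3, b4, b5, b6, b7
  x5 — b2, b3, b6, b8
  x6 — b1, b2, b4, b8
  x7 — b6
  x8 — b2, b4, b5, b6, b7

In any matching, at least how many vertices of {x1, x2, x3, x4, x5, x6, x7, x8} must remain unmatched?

A valid assignment of size 7: x1–b5, x2–b3, x4–b1, x5–b8, x6–b4, x7–b6, x8–b7.
The set {x2, x3} has only 1 neighbour ({b3}), so by Hall's theorem at most 7 of the 8 left vertices can be matched.
That matches 7 of the 8, leaving 1 unmatched; no matching can do better.

1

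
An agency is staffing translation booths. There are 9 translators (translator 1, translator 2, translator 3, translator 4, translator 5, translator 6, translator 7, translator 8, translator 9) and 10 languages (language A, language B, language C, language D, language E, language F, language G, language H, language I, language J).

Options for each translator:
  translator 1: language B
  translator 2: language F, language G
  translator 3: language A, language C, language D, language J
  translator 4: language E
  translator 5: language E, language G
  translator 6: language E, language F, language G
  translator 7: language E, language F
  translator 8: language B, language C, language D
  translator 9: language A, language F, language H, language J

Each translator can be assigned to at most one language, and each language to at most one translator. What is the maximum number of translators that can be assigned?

7

One maximum matching: translator 1–language B, translator 2–language F, translator 3–language A, translator 4–language E, translator 5–language G, translator 8–language D, translator 9–language J.
The set {translator 2, translator 4, translator 5, translator 6, translator 7} has only 3 neighbours ({language E, language F, language G}), so by Hall's theorem at most 7 of the 9 translators can be matched.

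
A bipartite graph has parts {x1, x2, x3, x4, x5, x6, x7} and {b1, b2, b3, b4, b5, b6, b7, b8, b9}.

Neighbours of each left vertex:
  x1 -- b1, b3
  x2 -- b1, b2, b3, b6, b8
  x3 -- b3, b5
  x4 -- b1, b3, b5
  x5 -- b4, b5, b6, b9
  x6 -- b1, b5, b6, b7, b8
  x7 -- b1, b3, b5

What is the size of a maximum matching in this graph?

6

One maximum matching: x1-b1, x2-b8, x3-b5, x4-b3, x5-b6, x6-b7.
The set {x1, x3, x4, x7} has only 3 neighbours ({b1, b3, b5}), so by Hall's theorem at most 6 of the 7 left vertices can be matched.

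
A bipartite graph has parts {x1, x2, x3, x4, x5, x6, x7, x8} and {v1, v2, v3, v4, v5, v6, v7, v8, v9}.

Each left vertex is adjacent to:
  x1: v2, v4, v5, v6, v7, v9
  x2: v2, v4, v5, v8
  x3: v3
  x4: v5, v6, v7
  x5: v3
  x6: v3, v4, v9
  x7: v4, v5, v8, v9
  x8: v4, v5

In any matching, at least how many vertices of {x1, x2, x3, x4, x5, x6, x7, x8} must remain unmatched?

1

For example, pair x1→v6, x2→v2, x3→v3, x4→v7, x6→v9, x7→v8, x8→v4.
The set {x3, x5} has only 1 neighbour ({v3}), so by Hall's theorem at most 7 of the 8 left vertices can be matched.
That matches 7 of the 8, leaving 1 unmatched; no matching can do better.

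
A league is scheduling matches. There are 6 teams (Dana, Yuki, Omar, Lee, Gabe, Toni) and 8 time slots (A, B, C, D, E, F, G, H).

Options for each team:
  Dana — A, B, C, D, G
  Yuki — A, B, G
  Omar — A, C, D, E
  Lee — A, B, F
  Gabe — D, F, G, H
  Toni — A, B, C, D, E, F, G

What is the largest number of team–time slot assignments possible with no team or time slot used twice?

6

A valid assignment of size 6: Dana-A, Yuki-B, Omar-E, Lee-F, Gabe-D, Toni-G.
This saturates every team, so 6 is the maximum.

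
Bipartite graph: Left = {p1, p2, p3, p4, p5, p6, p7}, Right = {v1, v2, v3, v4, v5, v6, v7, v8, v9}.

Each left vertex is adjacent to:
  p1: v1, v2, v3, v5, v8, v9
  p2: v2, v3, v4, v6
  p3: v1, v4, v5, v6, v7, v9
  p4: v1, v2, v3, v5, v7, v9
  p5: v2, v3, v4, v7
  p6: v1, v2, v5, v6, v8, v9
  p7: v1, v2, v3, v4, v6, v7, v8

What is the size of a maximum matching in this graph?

7

One maximum matching: p1-v2, p2-v4, p3-v1, p4-v9, p5-v7, p6-v6, p7-v3.
This saturates every left vertex, so 7 is the maximum.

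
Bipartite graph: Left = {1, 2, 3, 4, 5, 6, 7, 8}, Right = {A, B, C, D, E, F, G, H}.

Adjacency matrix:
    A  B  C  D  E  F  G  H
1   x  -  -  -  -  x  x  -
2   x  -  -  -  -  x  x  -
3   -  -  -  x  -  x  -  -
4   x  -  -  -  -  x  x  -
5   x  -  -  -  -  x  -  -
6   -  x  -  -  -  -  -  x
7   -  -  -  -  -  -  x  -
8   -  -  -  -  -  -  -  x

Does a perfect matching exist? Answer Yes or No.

The set {1, 2, 4, 5, 7} has only 3 neighbours ({A, F, G}), so by Hall's theorem at most 6 of the 8 left vertices can be matched.
Hence no matching covers every left vertex.

No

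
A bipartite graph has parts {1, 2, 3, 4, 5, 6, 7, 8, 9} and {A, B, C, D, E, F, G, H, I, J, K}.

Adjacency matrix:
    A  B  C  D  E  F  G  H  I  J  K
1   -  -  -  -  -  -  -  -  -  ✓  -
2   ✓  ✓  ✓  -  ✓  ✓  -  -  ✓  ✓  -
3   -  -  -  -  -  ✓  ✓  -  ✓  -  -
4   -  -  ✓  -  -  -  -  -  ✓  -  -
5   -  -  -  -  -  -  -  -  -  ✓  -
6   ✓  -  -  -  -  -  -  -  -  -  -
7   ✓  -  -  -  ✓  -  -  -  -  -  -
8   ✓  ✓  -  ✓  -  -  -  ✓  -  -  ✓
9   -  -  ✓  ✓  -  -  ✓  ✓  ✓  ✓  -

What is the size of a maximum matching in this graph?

8

For example, pair 1→J, 2→B, 3→F, 4→C, 6→A, 7→E, 8→K, 9→G.
The set {1, 5} has only 1 neighbour ({J}), so by Hall's theorem at most 8 of the 9 left vertices can be matched.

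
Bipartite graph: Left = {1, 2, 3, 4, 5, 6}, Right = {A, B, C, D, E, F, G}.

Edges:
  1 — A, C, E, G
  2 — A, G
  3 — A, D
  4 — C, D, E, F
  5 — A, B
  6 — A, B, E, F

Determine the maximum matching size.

For example, pair 1–C, 2–G, 3–D, 4–E, 5–A, 6–B.
All 6 left vertices are matched, so no larger matching exists.

6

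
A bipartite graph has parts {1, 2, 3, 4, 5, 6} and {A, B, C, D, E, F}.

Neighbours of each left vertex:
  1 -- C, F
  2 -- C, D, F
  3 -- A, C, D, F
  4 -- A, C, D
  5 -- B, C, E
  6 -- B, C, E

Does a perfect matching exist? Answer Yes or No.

Yes

For example, pair 1→F, 2→D, 3→A, 4→C, 5→E, 6→B.
Every left vertex is matched, so this is a perfect matching.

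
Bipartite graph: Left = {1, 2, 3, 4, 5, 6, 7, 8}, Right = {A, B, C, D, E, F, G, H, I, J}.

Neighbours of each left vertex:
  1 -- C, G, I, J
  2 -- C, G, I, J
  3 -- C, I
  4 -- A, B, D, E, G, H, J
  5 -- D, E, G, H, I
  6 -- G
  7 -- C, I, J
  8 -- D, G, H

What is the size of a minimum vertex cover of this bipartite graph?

7

{4, 5, 8, C, G, I, J} is a vertex cover of size 7: every edge has an endpoint in this set.
No smaller cover exists because 1–C, 2–J, 3–I, 4–A, 5–E, 6–G, 8–D is a matching of size 7, and a cover must include an endpoint of each of these disjoint edges (König's theorem).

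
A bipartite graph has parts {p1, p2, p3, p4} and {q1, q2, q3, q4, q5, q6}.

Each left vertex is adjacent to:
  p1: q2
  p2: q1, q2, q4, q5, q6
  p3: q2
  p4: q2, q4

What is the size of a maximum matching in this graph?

3

For example, pair p1→q2, p2→q6, p4→q4.
The set {p1, p3} has only 1 neighbour ({q2}), so by Hall's theorem at most 3 of the 4 left vertices can be matched.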